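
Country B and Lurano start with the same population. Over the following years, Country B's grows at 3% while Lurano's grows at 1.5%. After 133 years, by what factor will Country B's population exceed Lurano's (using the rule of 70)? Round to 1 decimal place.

about 7.2 times

Country B pulls ahead at 1.5 pp per year, so the ratio doubles every 70/1.5 ≈ 46.67 years.
In 133 years that's 2.85 doublings: 2^2.85 ≈ 7.2.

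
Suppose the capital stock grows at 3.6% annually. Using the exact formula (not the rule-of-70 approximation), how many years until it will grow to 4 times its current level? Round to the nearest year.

39 years

t = ln(4) / ln(1 + 0.036) = 1.3863 / 0.035367 ≈ 39.20.
≈ 39 years.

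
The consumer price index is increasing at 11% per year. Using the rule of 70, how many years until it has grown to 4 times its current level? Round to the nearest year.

One doubling takes 70/11 = 6.36 years.
4 = 2^2, so 2 doublings → 13 years.

approximately 13 years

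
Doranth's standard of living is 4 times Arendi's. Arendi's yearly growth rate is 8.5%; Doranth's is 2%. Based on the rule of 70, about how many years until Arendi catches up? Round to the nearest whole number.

roughly 22 years

What matters is the difference: 6.5 pp.
Rule of 70 on the gap: the ratio halves every 70/6.5 ≈ 10.77 years.
A 4 times gap closes after 2 halvings: 2 × 10.77 ≈ 22 years.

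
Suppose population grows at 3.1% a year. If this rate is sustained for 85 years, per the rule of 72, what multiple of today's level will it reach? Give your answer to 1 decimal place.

Doubling time ≈ 72/3.1 = 23.23 years.
85 years / 23.23 ≈ 3.66 doublings → factor 2^3.66 ≈ 12.6.

around 12.6 times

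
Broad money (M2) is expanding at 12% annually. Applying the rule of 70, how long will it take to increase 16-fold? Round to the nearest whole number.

At 12% it doubles every 70/12 ≈ 5.83 years.
Getting to 16× needs 4 doublings: 4 × 5.83 ≈ 23 years.

approximately 23 years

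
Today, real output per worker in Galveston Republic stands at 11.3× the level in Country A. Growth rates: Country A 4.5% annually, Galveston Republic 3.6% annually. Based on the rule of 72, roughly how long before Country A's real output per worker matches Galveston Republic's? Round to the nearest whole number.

around 280 years

What matters is the difference: 0.9 pp.
Rule of 72 on the gap: the ratio halves every 72/0.9 ≈ 80.00 years.
An 11.3× gap takes log₂(11.3) ≈ 3.50 halvings to close: 3.50 × 80.00 ≈ 280 years.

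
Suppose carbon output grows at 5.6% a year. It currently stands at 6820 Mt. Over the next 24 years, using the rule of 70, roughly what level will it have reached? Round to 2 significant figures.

It doubles every 70/5.6 ≈ 12.50 years, so 24 years is 1.92 doublings.
2^1.92 ≈ 3.78; 6820 × 3.78 ≈ 26000 Mt.

roughly 26000 Mt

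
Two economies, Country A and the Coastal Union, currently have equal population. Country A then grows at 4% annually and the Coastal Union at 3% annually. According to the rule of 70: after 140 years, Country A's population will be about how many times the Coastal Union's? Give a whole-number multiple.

≈ 4 times

Country A pulls ahead at 1 pp per year, so the ratio doubles every 70/1 ≈ 70.00 years.
In 140 years that's 2.00 doublings: 2^2.00 ≈ 4.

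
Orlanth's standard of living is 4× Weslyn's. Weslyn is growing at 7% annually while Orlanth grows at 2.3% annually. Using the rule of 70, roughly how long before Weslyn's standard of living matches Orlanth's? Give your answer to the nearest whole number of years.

30 years

The growth-rate gap is 7% − 2.3% = 4.7 percentage points.
So the ratio between them halves every 70/4.7 ≈ 14.89 years.
A 4× gap closes after 2 halvings: 2 × 14.89 ≈ 30 years.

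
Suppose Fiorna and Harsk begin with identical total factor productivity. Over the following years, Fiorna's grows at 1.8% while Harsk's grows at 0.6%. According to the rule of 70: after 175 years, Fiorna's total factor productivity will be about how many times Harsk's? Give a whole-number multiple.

Fiorna pulls ahead at 1.2 pp per year, so the ratio doubles every 70/1.2 ≈ 58.33 years.
In 175 years that's 3.00 doublings: 2^3.00 ≈ 8.

roughly 8 times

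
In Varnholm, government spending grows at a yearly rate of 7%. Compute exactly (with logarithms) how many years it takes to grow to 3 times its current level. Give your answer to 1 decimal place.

16.2 years

t = ln(3) / ln(1 + 0.07) = 1.0986 / 0.067659 ≈ 16.24.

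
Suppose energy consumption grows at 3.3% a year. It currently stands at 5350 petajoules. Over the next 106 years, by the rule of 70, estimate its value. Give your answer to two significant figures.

around 170000 petajoules

Doubling time ≈ 70/3.3 = 21.21 years.
106 years is 106/21.21 ≈ 5.00 doublings, a factor of 2^5.00 ≈ 32.00.
5350 × 32.00 ≈ 170000 petajoules.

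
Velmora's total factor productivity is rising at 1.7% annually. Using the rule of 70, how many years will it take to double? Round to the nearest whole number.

Doubling time ≈ 70 / 1.7 = 41.18 years.

roughly 41 years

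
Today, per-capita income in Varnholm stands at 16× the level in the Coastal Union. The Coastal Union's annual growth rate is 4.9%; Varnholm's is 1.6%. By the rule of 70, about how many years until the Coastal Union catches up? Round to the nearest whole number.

The growth-rate gap is 4.9% − 1.6% = 3.3 percentage points.
So the ratio between them halves every 70/3.3 ≈ 21.21 years.
A 16× gap closes after 4 halvings: 4 × 21.21 ≈ 85 years.

approximately 85 years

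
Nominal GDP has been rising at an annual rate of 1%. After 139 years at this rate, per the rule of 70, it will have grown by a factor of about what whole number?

Doubling time ≈ 70/1 = 70.00 years.
139/70.00 ≈ 2 doublings, so about 2^2 = 4×.

about 4 times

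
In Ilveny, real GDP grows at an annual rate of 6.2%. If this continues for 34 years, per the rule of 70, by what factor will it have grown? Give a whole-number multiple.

70/6.2 ≈ 11.29 years per doubling.
34 years fits 3 doublings: 2^3 = 8.

≈ 8 times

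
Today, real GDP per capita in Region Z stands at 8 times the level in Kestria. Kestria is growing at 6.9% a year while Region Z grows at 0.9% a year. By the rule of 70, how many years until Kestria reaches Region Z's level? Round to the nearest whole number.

around 35 years

Kestria gains on Region Z at 6.9% − 0.9% = 6 points a year.
At that relative rate the gap halves every 70/6 ≈ 11.67 years.
An 8 times gap closes after 3 halvings: 3 × 11.67 ≈ 35 years.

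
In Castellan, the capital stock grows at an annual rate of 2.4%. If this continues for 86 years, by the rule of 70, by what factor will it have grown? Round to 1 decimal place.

7.7 times

Doubles every ≈ 29.17 years (70/2.4).
86 years is 2.95 doublings; 2^2.95 ≈ 7.7×.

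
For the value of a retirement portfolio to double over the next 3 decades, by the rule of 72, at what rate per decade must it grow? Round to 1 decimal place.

24.0%

72 / 3 ≈ 24.00, so about 24.0% per decade.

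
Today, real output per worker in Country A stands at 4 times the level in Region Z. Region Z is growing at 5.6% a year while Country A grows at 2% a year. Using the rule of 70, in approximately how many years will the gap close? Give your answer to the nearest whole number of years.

Region Z gains on Country A at 5.6% − 2% = 3.6 points a year.
At that relative rate the gap halves every 70/3.6 ≈ 19.44 years.
A 4 times gap closes after 2 halvings: 2 × 19.44 ≈ 39 years.

about 39 years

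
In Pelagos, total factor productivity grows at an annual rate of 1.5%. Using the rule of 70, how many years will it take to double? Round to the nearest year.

approximately 47 years

Doubling time ≈ 70 / 1.5 = 46.67 years.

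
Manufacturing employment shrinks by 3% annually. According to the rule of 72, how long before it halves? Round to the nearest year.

≈ 24 years

Falling at 3%, it halves about every 72/3 = 24.00 years.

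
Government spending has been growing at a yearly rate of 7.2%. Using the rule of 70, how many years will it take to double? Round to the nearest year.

At 7.2%, doubling takes about 70/7.2 = 9.72 years.

≈ 10 years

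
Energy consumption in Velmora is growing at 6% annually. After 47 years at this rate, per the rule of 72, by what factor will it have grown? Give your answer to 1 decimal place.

Doubles every ≈ 12.00 years (72/6).
47 years is 3.92 doublings; 2^3.92 ≈ 15.1×.

≈ 15.1 times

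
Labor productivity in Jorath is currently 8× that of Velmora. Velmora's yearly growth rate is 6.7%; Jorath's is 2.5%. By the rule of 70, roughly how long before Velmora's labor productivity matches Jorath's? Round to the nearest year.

What matters is the difference: 4.2 pp.
Rule of 70 on the gap: the ratio halves every 70/4.2 ≈ 16.67 years.
An 8× gap closes after 3 halvings: 3 × 16.67 ≈ 50 years.

about 50 years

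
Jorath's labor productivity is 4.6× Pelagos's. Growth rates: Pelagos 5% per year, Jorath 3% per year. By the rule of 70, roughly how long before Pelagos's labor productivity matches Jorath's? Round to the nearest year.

The growth-rate gap is 5% − 3% = 2 percentage points.
So the ratio between them halves every 70/2 ≈ 35.00 years.
A 4.6× gap takes log₂(4.6) ≈ 2.20 halvings to close: 2.20 × 35.00 ≈ 77 years.

around 77 years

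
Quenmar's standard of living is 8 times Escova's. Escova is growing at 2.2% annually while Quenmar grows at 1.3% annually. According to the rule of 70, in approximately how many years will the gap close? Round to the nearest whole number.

≈ 233 years

What matters is the difference: 0.9 pp.
Rule of 70 on the gap: the ratio halves every 70/0.9 ≈ 77.78 years.
An 8 times gap closes after 3 halvings: 3 × 77.78 ≈ 233 years.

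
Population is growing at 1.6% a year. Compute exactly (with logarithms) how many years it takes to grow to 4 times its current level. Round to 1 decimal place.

t = ln(4) / ln(1 + 0.016) = 1.3863 / 0.015873 ≈ 87.34.

87.3 years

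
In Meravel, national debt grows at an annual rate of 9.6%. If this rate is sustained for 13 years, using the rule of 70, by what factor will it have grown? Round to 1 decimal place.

≈ 3.4 times

Doubling time ≈ 70/9.6 = 7.29 years.
13 years / 7.29 ≈ 1.78 doublings → factor 2^1.78 ≈ 3.4.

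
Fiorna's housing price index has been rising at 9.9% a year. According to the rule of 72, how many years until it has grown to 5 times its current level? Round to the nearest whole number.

Doubling time ≈ 72/9.9 = 7.27 years.
5× is log₂ 5 ≈ 2.32 doublings, so ≈ 2.32 × 7.27 = 17 years.

≈ 17 years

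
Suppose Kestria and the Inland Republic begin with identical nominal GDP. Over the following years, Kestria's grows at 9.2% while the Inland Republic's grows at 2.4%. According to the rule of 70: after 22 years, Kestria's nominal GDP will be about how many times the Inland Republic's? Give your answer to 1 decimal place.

about 4.4 times

Rate gap = 9.2% − 2.4% = 6.8 points.
The ratio doubles every 70/6.8 ≈ 10.29 years.
22/10.29 ≈ 2.14 doublings → ratio ≈ 2^2.14 ≈ 4.4.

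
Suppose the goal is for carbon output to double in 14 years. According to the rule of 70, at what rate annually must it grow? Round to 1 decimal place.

70 / 14 ≈ 5.00, so about 5.0% annually.

approximately 5.0%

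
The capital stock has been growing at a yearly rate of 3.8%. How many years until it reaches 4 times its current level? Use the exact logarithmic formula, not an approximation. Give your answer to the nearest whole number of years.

37 years

t = ln(4) / ln(1 + 0.038) = 1.3863 / 0.037296 ≈ 37.17.
≈ 37 years.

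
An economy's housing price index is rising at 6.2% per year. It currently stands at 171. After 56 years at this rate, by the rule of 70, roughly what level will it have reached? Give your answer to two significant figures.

It doubles every 70/6.2 ≈ 11.29 years, so 56 years is 4.96 doublings.
2^4.96 ≈ 31.12; 171 × 31.12 ≈ 5300.

about 5300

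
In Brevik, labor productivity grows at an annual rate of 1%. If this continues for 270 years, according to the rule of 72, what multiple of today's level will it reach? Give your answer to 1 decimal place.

≈ 13.5 times

Doubling time ≈ 72/1 = 72.00 years.
270 years / 72.00 ≈ 3.75 doublings → factor 2^3.75 ≈ 13.5.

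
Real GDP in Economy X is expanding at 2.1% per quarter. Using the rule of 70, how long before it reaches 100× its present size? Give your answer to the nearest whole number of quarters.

At 2.1% it doubles every 70/2.1 ≈ 33.33 quarters.
Reaching 100× takes log₂(100) ≈ 6.64 doublings.
6.64 × 33.33 ≈ 221 quarters.

about 221 quarters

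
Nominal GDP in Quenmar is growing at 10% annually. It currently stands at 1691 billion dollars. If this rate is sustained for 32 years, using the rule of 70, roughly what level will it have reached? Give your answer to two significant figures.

approximately 40000 billion dollars

Doubling time ≈ 70/10 = 7.00 years.
32 years is 32/7.00 ≈ 4.57 doublings, a factor of 2^4.57 ≈ 23.75.
1691 × 23.75 ≈ 40000 billion dollars.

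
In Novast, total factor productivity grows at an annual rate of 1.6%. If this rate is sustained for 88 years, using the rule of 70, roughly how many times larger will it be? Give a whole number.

Doubling time ≈ 70/1.6 = 43.75 years.
88/43.75 ≈ 2 doublings, so about 2^2 = 4×.

approximately 4 times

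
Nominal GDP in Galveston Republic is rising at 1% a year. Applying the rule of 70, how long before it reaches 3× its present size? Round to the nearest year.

about 111 years

One doubling takes 70/1 = 70.00 years.
Reaching 3× takes log₂(3) ≈ 1.58 doublings.
1.58 × 70.00 ≈ 111 years.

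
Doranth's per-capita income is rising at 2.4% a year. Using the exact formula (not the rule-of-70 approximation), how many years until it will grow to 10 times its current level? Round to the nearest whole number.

97 years

t = ln(10) / ln(1 + 0.024) = 2.3026 / 0.023717 ≈ 97.09.
≈ 97 years.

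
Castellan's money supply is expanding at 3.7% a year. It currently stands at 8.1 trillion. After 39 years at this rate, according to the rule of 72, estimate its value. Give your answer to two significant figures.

Doubling time ≈ 72/3.7 = 19.46 years.
39 years is 39/19.46 ≈ 2.00 doublings, a factor of 2^2.00 ≈ 4.00.
8.1 × 4.00 ≈ 32 trillion.

approximately 32 trillion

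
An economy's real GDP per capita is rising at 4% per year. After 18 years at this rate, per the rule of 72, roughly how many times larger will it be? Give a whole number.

At 4% one doubling takes ≈ 18.00 years; 18 years is 1 of them, so ×2.

≈ 2 times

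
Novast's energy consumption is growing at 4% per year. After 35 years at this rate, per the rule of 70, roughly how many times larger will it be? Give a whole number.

70/4 ≈ 17.50 years per doubling.
35 years fits 2 doublings: 2^2 = 4.

roughly 4 times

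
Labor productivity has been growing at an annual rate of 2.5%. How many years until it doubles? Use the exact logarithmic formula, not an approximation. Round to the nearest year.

28 years

t = ln(2) / ln(1 + 0.025) = 0.6931 / 0.024693 ≈ 28.07.
≈ 28 years.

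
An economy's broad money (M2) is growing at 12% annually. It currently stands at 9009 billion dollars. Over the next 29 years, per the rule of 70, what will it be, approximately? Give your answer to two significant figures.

It doubles every 70/12 ≈ 5.83 years, so 29 years is 4.97 doublings.
2^4.97 ≈ 31.34; 9009 × 31.34 ≈ 280000 billion dollars.

roughly 280000 billion dollars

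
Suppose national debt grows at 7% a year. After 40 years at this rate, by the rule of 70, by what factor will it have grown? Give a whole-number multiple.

16 times

Doubling time ≈ 70/7 = 10.00 years.
40/10.00 ≈ 4 doublings, so about 2^4 = 16×.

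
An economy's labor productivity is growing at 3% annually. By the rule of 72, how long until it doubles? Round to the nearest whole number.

about 24 years

At 3%, doubling takes about 72/3 = 24.00 years.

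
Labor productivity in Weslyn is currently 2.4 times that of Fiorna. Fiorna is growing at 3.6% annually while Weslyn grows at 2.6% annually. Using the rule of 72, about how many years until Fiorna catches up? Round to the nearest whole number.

≈ 91 years

What matters is the difference: 1 pp.
Rule of 72 on the gap: the ratio halves every 72/1 ≈ 72.00 years.
A 2.4 times gap takes log₂(2.4) ≈ 1.26 halvings to close: 1.26 × 72.00 ≈ 91 years.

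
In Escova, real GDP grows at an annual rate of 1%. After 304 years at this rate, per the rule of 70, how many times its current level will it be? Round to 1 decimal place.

20.3 times

Doubles every ≈ 70.00 years (70/1).
304 years is 4.34 doublings; 2^4.34 ≈ 20.3×.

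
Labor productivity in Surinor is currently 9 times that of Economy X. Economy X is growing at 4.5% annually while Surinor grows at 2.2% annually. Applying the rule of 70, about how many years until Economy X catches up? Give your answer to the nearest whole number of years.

The growth-rate gap is 4.5% − 2.2% = 2.3 percentage points.
So the ratio between them halves every 70/2.3 ≈ 30.43 years.
A 9 times gap takes log₂(9) ≈ 3.17 halvings to close: 3.17 × 30.43 ≈ 96 years.

≈ 96 years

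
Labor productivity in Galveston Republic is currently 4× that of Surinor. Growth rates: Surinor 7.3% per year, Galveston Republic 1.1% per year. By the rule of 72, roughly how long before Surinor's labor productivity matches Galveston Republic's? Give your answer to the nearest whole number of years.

about 23 years

The growth-rate gap is 7.3% − 1.1% = 6.2 percentage points.
So the ratio between them halves every 72/6.2 ≈ 11.61 years.
A 4× gap closes after 2 halvings: 2 × 11.61 ≈ 23 years.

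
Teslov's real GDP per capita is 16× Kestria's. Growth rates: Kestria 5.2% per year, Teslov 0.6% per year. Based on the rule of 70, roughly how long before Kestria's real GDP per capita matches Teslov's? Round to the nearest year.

61 years

Kestria gains on Teslov at 5.2% − 0.6% = 4.6 points a year.
At that relative rate the gap halves every 70/4.6 ≈ 15.22 years.
A 16× gap closes after 4 halvings: 4 × 15.22 ≈ 61 years.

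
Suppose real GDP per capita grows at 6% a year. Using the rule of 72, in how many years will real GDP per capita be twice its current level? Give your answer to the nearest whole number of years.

approximately 12 years

72/6 ≈ 12.00, so it doubles roughly every 12 years.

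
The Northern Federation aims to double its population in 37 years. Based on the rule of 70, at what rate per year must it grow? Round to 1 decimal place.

70 / 37 ≈ 1.89, so about 1.9% per year.

≈ 1.9% per year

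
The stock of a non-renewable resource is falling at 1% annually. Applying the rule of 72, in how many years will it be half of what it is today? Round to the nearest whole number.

about 72 years

Falling at 1%, it halves about every 72/1 = 72.00 years.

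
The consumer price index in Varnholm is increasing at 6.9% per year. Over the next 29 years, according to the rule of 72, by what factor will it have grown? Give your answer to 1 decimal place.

≈ 6.9 times

Doubling time ≈ 72/6.9 = 10.43 years.
29 years / 10.43 ≈ 2.78 doublings → factor 2^2.78 ≈ 6.9.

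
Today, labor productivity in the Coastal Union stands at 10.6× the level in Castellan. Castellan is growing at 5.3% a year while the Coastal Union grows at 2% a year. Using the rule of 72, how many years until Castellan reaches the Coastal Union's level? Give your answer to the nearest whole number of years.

Castellan gains on the Coastal Union at 5.3% − 2% = 3.3 points a year.
At that relative rate the gap halves every 72/3.3 ≈ 21.82 years.
A 10.6× gap takes log₂(10.6) ≈ 3.41 halvings to close: 3.41 × 21.82 ≈ 74 years.

around 74 years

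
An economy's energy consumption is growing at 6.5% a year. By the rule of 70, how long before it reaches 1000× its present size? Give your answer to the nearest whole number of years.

107 years

At 6.5% it doubles every 70/6.5 ≈ 10.77 years.
1000× is log₂ 1000 ≈ 9.97 doublings, so ≈ 9.97 × 10.77 = 107 years.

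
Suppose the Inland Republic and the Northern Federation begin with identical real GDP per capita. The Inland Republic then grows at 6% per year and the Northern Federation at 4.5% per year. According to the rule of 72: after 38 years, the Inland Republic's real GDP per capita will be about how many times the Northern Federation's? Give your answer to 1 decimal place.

the Inland Republic pulls ahead at 1.5 pp per year, so the ratio doubles every 72/1.5 ≈ 48.00 years.
In 38 years that's 0.79 doublings: 2^0.79 ≈ 1.7.

around 1.7 times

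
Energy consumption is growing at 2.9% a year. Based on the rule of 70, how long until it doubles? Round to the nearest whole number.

70/2.9 ≈ 24.14, so it doubles roughly every 24 years.

roughly 24 years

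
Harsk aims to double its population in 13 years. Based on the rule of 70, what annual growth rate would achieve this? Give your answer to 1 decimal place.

70 / 13 ≈ 5.38, so about 5.4% a year.

around 5.4%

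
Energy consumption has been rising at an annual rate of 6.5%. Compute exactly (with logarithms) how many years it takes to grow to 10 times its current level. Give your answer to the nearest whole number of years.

t = ln(10) / ln(1 + 0.065) = 2.3026 / 0.062975 ≈ 36.56.
≈ 37 years.

37 years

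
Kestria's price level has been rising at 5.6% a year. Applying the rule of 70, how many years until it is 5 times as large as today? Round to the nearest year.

At 5.6% it doubles every 70/5.6 ≈ 12.50 years.
Reaching 5× takes log₂(5) ≈ 2.32 doublings.
2.32 × 12.50 ≈ 29 years.

about 29 years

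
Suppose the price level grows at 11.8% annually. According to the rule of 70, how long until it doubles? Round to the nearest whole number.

At 11.8%, doubling takes about 70/11.8 = 5.93 years.

about 6 years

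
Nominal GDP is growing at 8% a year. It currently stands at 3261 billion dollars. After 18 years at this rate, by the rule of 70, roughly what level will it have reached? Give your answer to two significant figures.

Doubling time ≈ 70/8 = 8.75 years.
18 years is 18/8.75 ≈ 2.06 doublings, a factor of 2^2.06 ≈ 4.17.
3261 × 4.17 ≈ 14000 billion dollars.

14000 billion dollars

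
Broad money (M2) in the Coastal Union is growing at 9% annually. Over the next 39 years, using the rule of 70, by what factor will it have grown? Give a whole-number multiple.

≈ 32 times

Doubling time ≈ 70/9 = 7.78 years.
39/7.78 ≈ 5 doublings, so about 2^5 = 32×.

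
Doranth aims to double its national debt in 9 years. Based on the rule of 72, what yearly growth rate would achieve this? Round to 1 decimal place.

72 / 9 ≈ 8.00, so about 8.0% per year.

roughly 8.0% per year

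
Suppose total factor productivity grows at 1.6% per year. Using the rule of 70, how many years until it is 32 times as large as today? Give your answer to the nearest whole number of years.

Doubling time ≈ 70/1.6 = 43.75 years.
Getting to 32× needs 5 doublings: 5 × 43.75 ≈ 219 years.

≈ 219 years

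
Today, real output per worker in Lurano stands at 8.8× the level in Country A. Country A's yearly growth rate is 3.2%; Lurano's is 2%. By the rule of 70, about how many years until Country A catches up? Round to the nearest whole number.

roughly 183 years

What matters is the difference: 1.2 pp.
Rule of 70 on the gap: the ratio halves every 70/1.2 ≈ 58.33 years.
An 8.8× gap takes log₂(8.8) ≈ 3.14 halvings to close: 3.14 × 58.33 ≈ 183 years.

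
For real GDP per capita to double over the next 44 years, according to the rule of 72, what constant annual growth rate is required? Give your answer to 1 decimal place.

1.6% a year

72 / 44 ≈ 1.64, so about 1.6% a year.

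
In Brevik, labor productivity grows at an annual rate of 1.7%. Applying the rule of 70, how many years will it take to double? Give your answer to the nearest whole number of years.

41 years

70/1.7 ≈ 41.18, so it doubles roughly every 41 years.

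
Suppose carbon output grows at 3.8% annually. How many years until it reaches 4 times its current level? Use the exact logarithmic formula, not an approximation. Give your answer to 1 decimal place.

t = ln(4) / ln(1 + 0.038) = 1.3863 / 0.037296 ≈ 37.17.

37.2 years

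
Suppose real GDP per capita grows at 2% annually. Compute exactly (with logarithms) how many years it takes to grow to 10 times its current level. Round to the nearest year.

t = ln(10) / ln(1 + 0.02) = 2.3026 / 0.019803 ≈ 116.28.
≈ 116 years.

116 years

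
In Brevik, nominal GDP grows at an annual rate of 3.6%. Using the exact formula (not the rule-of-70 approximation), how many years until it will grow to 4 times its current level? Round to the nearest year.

39 years

t = ln(4) / ln(1 + 0.036) = 1.3863 / 0.035367 ≈ 39.20.
≈ 39 years.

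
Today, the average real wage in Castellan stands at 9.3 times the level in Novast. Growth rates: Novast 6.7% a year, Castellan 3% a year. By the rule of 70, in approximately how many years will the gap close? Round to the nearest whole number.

The growth-rate gap is 6.7% − 3% = 3.7 percentage points.
So the ratio between them halves every 70/3.7 ≈ 18.92 years.
A 9.3 times gap takes log₂(9.3) ≈ 3.22 halvings to close: 3.22 × 18.92 ≈ 61 years.

around 61 years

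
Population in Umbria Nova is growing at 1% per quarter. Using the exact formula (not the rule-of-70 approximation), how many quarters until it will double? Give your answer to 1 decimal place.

69.7 quarters

t = ln(2) / ln(1 + 0.01) = 0.6931 / 0.009950 ≈ 69.66.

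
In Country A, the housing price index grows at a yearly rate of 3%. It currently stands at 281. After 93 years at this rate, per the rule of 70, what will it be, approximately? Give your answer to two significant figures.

It doubles every 70/3 ≈ 23.33 years, so 93 years is 3.99 doublings.
2^3.99 ≈ 15.89; 281 × 15.89 ≈ 4500.

around 4500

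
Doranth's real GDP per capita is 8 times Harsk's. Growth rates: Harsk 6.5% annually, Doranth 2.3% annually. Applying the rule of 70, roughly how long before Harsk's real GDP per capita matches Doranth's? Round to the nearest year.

≈ 50 years

What matters is the difference: 4.2 pp.
Rule of 70 on the gap: the ratio halves every 70/4.2 ≈ 16.67 years.
An 8 times gap closes after 3 halvings: 3 × 16.67 ≈ 50 years.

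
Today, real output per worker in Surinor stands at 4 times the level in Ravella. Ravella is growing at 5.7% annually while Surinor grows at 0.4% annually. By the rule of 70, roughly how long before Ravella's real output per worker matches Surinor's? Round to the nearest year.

Ravella gains on Surinor at 5.7% − 0.4% = 5.3 points a year.
At that relative rate the gap halves every 70/5.3 ≈ 13.21 years.
A 4 times gap closes after 2 halvings: 2 × 13.21 ≈ 26 years.

26 years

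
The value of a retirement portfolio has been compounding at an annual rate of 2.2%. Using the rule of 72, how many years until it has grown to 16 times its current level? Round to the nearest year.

At 2.2% it doubles every 72/2.2 ≈ 32.73 years.
16× is 4 doublings, so 4 × 32.73 ≈ 131 years.

approximately 131 years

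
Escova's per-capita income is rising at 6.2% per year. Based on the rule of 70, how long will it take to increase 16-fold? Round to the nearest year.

Doubling time ≈ 70/6.2 = 11.29 years.
16 = 2^4, so 4 doublings → 45 years.

about 45 years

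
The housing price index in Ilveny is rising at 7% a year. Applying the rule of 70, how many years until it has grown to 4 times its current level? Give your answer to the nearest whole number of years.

Doubling time ≈ 70/7 = 10.00 years.
4× is 2 doublings, so 2 × 10.00 ≈ 20 years.

around 20 years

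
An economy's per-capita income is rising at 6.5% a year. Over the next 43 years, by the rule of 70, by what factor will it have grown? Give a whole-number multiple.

Doubling time ≈ 70/6.5 = 10.77 years.
43/10.77 ≈ 4 doublings, so about 2^4 = 16×.

16 times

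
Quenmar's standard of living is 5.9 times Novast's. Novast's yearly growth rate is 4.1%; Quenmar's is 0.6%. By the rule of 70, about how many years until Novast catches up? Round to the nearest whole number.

approximately 51 years

The growth-rate gap is 4.1% − 0.6% = 3.5 percentage points.
So the ratio between them halves every 70/3.5 ≈ 20.00 years.
A 5.9 times gap takes log₂(5.9) ≈ 2.56 halvings to close: 2.56 × 20.00 ≈ 51 years.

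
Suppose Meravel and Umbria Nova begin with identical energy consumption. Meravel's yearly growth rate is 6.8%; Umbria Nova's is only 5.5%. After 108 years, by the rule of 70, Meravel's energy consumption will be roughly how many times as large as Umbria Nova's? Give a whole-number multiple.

Only the 1.3-point difference matters.
70/1.3 ≈ 53.85 years per doubling of the ratio; 108 years gives 2.01 doublings, so ≈ 4×.

approximately 4 times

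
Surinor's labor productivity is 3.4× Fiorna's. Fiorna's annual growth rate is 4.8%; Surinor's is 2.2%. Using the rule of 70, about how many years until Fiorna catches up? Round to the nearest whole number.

The growth-rate gap is 4.8% − 2.2% = 2.6 percentage points.
So the ratio between them halves every 70/2.6 ≈ 26.92 years.
A 3.4× gap takes log₂(3.4) ≈ 1.77 halvings to close: 1.77 × 26.92 ≈ 48 years.

around 48 years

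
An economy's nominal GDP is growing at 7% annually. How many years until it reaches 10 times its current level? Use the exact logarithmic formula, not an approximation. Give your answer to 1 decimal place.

t = ln(10) / ln(1 + 0.07) = 2.3026 / 0.067659 ≈ 34.03.

34.0 years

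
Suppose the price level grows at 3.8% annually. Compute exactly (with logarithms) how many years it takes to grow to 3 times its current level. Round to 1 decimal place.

t = ln(3) / ln(1 + 0.038) = 1.0986 / 0.037296 ≈ 29.46.

29.5 years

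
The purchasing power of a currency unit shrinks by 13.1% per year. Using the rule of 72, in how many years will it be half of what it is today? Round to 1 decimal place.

5.5 years

Halving time ≈ 72 / 13.1 = 5.50 → 5.5 years.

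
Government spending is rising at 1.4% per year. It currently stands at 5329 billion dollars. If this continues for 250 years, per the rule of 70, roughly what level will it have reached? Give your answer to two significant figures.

around 170000 billion dollars

It doubles every 70/1.4 ≈ 50.00 years, so 250 years is 5.00 doublings.
2^5.00 ≈ 32.00; 5329 × 32.00 ≈ 170000 billion dollars.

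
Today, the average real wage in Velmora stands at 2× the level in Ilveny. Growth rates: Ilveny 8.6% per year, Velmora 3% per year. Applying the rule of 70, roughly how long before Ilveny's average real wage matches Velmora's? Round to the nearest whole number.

The growth-rate gap is 8.6% − 3% = 5.6 percentage points.
So the ratio between them halves every 70/5.6 ≈ 12.50 years.
A 2× gap closes after 1 halving: 1 × 12.50 ≈ 13 years.

13 years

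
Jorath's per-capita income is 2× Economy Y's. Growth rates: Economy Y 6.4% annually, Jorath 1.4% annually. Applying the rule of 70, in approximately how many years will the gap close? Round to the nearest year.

What matters is the difference: 5 pp.
Rule of 70 on the gap: the ratio halves every 70/5 ≈ 14.00 years.
A 2× gap closes after 1 halving: 1 × 14.00 ≈ 14 years.

about 14 years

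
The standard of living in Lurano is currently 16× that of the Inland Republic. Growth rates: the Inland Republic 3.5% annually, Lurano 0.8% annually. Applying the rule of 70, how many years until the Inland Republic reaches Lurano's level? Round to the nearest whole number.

The growth-rate gap is 3.5% − 0.8% = 2.7 percentage points.
So the ratio between them halves every 70/2.7 ≈ 25.93 years.
A 16× gap closes after 4 halvings: 4 × 25.93 ≈ 104 years.

roughly 104 years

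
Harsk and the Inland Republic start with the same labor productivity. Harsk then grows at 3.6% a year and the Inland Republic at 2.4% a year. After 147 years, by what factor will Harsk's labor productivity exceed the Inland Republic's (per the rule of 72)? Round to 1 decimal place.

5.5 times

Harsk pulls ahead at 1.2 pp per year, so the ratio doubles every 72/1.2 ≈ 60.00 years.
In 147 years that's 2.45 doublings: 2^2.45 ≈ 5.5.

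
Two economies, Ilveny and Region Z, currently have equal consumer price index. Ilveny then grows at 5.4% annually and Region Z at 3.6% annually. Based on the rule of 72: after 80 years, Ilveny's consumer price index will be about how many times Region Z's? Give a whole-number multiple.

about 4 times

Rate gap = 5.4% − 3.6% = 1.8 points.
The ratio doubles every 72/1.8 ≈ 40.00 years.
80/40.00 ≈ 2.00 doublings → ratio ≈ 2^2.00 ≈ 4.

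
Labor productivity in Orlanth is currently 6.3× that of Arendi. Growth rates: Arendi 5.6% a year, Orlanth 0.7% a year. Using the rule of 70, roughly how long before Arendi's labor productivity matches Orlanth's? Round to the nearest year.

The growth-rate gap is 5.6% − 0.7% = 4.9 percentage points.
So the ratio between them halves every 70/4.9 ≈ 14.29 years.
A 6.3× gap takes log₂(6.3) ≈ 2.66 halvings to close: 2.66 × 14.29 ≈ 38 years.

≈ 38 years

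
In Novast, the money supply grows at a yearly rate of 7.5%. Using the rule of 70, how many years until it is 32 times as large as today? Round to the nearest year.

One doubling takes 70/7.5 = 9.33 years.
32 = 2^5, so 5 doublings → 47 years.

roughly 47 years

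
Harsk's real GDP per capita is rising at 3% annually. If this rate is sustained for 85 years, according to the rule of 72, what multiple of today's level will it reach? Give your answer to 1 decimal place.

11.6 times

Doubles every ≈ 24.00 years (72/3).
85 years is 3.54 doublings; 2^3.54 ≈ 11.6×.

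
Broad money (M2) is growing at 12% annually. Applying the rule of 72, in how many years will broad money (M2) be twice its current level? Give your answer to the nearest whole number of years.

At 12%, doubling takes about 72/12 = 6.00 years.

approximately 6 years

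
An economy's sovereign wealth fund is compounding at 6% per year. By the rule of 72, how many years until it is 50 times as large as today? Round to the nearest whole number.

One doubling takes 72/6 = 12.00 years.
Reaching 50× takes log₂(50) ≈ 5.64 doublings.
5.64 × 12.00 ≈ 68 years.

roughly 68 years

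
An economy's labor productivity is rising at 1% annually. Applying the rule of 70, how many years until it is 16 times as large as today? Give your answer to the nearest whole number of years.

approximately 280 years

At 1% it doubles every 70/1 ≈ 70.00 years.
16 = 2^4, so 4 doublings → 280 years.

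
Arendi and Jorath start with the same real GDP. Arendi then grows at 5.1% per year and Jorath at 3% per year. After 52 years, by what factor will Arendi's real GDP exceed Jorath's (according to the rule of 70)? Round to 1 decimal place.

Rate gap = 5.1% − 3% = 2.1 points.
The ratio doubles every 70/2.1 ≈ 33.33 years.
52/33.33 ≈ 1.56 doublings → ratio ≈ 2^1.56 ≈ 2.9.

2.9 times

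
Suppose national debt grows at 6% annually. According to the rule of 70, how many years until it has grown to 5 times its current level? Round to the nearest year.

about 27 years

Doubling time ≈ 70/6 = 11.67 years.
5× is log₂ 5 ≈ 2.32 doublings, so ≈ 2.32 × 11.67 = 27 years.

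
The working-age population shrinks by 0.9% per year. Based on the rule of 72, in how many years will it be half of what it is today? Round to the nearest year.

about 80 years

Halving time ≈ 72 / 0.9 = 80.00 → 80 years.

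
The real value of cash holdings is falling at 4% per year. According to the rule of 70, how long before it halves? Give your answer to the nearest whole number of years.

roughly 18 years

Halving time ≈ 70 / 4 = 17.50 → 18 years.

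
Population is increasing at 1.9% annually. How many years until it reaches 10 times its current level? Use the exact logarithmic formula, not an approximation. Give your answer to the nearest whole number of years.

t = ln(10) / ln(1 + 0.019) = 2.3026 / 0.018822 ≈ 122.34.
≈ 122 years.

122 years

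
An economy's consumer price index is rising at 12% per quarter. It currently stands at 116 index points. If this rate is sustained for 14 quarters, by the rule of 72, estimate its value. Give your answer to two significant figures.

approximately 580 index points

It doubles every 72/12 ≈ 6.00 quarters, so 14 quarters is 2.33 doublings.
2^2.33 ≈ 5.03; 116 × 5.03 ≈ 580 index points.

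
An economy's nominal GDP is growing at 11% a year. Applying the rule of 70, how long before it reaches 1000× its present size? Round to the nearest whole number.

≈ 63 years

One doubling takes 70/11 = 6.36 years.
1000× is log₂ 1000 ≈ 9.97 doublings, so ≈ 9.97 × 6.36 = 63 years.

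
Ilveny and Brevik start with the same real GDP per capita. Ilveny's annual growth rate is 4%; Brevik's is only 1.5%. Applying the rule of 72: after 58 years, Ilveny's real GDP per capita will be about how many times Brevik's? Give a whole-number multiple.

about 4 times

Only the 2.5-point difference matters.
72/2.5 ≈ 28.80 years per doubling of the ratio; 58 years gives 2.01 doublings, so ≈ 4×.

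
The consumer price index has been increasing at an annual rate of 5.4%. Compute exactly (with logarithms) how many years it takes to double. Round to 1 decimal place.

t = ln(2) / ln(1 + 0.054) = 0.6931 / 0.052592 ≈ 13.18.

13.2 years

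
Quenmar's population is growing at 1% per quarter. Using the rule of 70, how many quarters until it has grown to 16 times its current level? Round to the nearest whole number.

One doubling takes 70/1 = 70.00 quarters.
16× is 4 doublings, so 4 × 70.00 ≈ 280 quarters.

around 280 quarters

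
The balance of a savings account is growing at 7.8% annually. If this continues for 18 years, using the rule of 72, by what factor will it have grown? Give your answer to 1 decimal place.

about 3.9 times

Doubling time ≈ 72/7.8 = 9.23 years.
18 years / 9.23 ≈ 1.95 doublings → factor 2^1.95 ≈ 3.9.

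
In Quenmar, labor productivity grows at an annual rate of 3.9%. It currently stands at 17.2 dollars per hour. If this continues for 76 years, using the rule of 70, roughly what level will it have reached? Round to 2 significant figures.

about 320 dollars per hour

Doubling time ≈ 70/3.9 = 17.95 years.
76 years is 76/17.95 ≈ 4.23 doublings, a factor of 2^4.23 ≈ 18.77.
17.2 × 18.77 ≈ 320 dollars per hour.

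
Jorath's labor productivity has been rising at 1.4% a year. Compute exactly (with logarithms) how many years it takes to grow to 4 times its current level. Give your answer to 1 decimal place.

t = ln(4) / ln(1 + 0.014) = 1.3863 / 0.013903 ≈ 99.71.

99.7 years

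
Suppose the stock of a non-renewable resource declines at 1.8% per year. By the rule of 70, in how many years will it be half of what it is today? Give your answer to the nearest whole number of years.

The rule works in reverse for decay: 70/1.8 ≈ 38.89 years to halve.

39 years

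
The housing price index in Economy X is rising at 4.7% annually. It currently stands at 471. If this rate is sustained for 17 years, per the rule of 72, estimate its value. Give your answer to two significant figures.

about 1000

It doubles every 72/4.7 ≈ 15.32 years, so 17 years is 1.11 doublings.
2^1.11 ≈ 2.16; 471 × 2.16 ≈ 1000.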